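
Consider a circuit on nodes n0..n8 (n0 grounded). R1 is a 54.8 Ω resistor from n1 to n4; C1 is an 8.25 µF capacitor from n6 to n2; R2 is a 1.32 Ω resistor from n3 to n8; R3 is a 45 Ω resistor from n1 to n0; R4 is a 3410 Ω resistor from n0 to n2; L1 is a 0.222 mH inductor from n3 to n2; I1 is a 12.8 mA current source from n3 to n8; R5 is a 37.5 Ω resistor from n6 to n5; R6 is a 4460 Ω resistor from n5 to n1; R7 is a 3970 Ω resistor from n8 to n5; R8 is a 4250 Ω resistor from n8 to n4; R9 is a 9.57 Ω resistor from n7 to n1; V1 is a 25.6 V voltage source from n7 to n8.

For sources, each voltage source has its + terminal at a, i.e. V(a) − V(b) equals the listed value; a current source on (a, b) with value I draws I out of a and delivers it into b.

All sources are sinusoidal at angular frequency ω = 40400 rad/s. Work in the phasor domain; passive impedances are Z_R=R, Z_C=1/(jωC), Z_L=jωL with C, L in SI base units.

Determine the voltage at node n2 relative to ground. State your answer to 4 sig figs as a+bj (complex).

-25.09+0.1141j V

Element admittances at ω=40400 rad/s:
  Y(R1) = 0.01825+0.000j S between n1,n4
  Y(C1) = 0.000+0.3333j S between n6,n2
  Y(R2) = 0.7576+0.000j S between n3,n8
  Y(R3) = 0.02222+0.000j S between n1,n0
  Y(R4) = 0.0002933+0.000j S between n0,n2
  Y(L1) = 0.000-0.1115j S between n3,n2
  I1: injects 0.0128 A into n8 (from n3)
  Y(R5) = 0.02667+0.000j S between n6,n5
  Y(R6) = 0.0002242+0.000j S between n5,n1
  Y(R7) = 0.0002519+0.000j S between n8,n5
  Y(R8) = 0.0002353+0.000j S between n8,n4
  Y(R9) = 0.1045+0.000j S between n7,n1
  V1: constraint V(n7)−V(n8) = 25.6
Assemble and solve the 9×9 MNA system:
  V(n1)=0.3311-0.001505j  V(n2)=-25.09+0.1141j  V(n3)=-25.09-0.002138j  V(n4)=0.007477-0.001512j  V(n5)=-24.88+0.09553j  V(n6)=-25.09+0.09726j  V(n7)=0.5121-0.002032j  V(n8)=-25.09-0.002032j
  i(V1)=-0.01891+5.508e-05j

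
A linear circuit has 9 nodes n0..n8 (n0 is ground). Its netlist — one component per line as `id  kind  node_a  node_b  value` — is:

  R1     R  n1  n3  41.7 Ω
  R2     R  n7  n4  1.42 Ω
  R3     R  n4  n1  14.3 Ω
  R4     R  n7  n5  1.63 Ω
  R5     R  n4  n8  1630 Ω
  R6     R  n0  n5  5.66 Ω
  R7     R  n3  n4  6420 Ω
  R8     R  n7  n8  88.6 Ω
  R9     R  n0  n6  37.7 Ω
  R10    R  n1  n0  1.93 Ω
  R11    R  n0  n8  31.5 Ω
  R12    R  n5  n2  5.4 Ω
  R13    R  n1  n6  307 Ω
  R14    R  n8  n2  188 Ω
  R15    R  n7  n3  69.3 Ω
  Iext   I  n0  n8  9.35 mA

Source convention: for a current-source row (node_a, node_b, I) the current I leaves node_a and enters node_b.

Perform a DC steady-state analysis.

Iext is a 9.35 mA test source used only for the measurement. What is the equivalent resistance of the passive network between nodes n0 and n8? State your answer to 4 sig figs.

R_eq = 21.00 Ω

MNA unknowns: 8 node voltages V₁..V_8
R1: Y=0.02398 on G[1,3]
R2: Y=0.7042 on G[7,4]
R3: Y=0.06993 on G[4,1]
R4: Y=0.6135 on G[7,5]
R5: Y=0.0006135 on G[4,8]
R6: Y=0.1767 on G[0,5]
R7: Y=0.0001558 on G[3,4]
R8: Y=0.01129 on G[7,8]
R9: Y=0.02653 on G[0,6]
R10: Y=0.5181 on G[1,0]
R11: Y=0.03175 on G[0,8]
R12: Y=0.1852 on G[5,2]
R13: Y=0.003257 on G[1,6]
R14: Y=0.005319 on G[8,2]
R15: Y=0.01443 on G[7,3]
Iext: z[0]−=0.00935, z[8]+=0.00935
solve → V1=0.001781, V2=0.01753, V3=0.006552, V4=0.01341, V5=0.01239, V6=0.0001947, V7=0.01441, V8=0.1963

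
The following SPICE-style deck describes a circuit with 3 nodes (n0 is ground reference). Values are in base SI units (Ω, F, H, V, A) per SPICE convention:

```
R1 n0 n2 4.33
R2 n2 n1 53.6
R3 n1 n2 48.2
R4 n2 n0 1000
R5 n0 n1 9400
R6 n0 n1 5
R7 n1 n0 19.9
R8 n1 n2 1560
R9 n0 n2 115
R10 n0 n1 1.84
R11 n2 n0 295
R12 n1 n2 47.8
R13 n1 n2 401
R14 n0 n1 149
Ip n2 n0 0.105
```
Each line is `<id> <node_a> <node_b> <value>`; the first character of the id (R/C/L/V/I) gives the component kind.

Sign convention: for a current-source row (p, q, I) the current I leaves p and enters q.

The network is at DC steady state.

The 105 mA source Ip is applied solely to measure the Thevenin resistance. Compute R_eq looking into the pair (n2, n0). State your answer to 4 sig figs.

R_eq = 3.302 Ω

Apply KCL at each of the 2 non-ground nodes and solve the resulting linear system.
Node n1: branches {R2, R3, R5, R6, R7, R8, R10, R12, R13, R14} → V_1 = -0.02547
Node n2: branches {R1, R2, R3, R4, R8, R9, R11, R12, R13, Ip} → V_2 = -0.3467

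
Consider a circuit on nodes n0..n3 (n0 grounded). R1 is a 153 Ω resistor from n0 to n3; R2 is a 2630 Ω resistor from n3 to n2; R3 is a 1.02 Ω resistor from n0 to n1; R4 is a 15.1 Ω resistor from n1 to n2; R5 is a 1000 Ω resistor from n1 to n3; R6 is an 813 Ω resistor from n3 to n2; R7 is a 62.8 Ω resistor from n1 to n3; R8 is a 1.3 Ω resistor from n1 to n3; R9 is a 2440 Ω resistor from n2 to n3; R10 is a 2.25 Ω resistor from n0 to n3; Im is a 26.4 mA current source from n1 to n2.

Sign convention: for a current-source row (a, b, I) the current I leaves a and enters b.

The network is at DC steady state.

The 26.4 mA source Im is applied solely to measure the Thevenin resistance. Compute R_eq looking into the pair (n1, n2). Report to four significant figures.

MNA unknowns: 3 node voltages V₁..V_3
R1: Y=0.006536 on G[0,3]
R2: Y=0.0003802 on G[3,2]
R3: Y=0.9804 on G[0,1]
R4: Y=0.06623 on G[1,2]
R5: Y=0.001000 on G[1,3]
R6: Y=0.001230 on G[3,2]
R7: Y=0.01592 on G[1,3]
R8: Y=0.7692 on G[1,3]
R9: Y=0.0004098 on G[2,3]
R10: Y=0.4444 on G[0,3]
Im: z[1]−=0.0264, z[2]+=0.0264
solve → V1=-0.0002244, V2=0.3866, V3=0.0004879

R_eq = 14.65 Ω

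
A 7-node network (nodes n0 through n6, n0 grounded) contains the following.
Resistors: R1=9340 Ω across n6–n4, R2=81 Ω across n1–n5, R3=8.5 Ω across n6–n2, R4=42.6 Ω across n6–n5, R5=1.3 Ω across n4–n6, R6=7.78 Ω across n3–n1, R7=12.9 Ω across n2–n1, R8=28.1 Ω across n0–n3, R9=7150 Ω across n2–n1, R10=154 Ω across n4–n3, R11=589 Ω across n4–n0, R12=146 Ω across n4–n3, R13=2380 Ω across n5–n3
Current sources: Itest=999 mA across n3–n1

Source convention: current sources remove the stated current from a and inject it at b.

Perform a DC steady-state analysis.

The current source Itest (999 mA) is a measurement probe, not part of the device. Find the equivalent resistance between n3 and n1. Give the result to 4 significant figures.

MNA unknowns: 6 node voltages V₁..V_6
R1: Y=0.0001071 on G[6,4]
R2: Y=0.01235 on G[1,5]
R3: Y=0.1176 on G[6,2]
R4: Y=0.02347 on G[6,5]
R5: Y=0.7692 on G[4,6]
R6: Y=0.1285 on G[3,1]
R7: Y=0.07752 on G[2,1]
R8: Y=0.03559 on G[0,3]
R9: Y=0.0001399 on G[2,1]
R10: Y=0.006494 on G[4,3]
R11: Y=0.001698 on G[4,0]
R12: Y=0.006849 on G[4,3]
R13: Y=0.0004202 on G[5,3]
Itest: z[3]−=0.999, z[1]+=0.999
solve → V1=6.865, V2=5.946, V3=-0.2496, V4=5.233, V5=5.794, V6=5.339

R_eq = 7.121 Ω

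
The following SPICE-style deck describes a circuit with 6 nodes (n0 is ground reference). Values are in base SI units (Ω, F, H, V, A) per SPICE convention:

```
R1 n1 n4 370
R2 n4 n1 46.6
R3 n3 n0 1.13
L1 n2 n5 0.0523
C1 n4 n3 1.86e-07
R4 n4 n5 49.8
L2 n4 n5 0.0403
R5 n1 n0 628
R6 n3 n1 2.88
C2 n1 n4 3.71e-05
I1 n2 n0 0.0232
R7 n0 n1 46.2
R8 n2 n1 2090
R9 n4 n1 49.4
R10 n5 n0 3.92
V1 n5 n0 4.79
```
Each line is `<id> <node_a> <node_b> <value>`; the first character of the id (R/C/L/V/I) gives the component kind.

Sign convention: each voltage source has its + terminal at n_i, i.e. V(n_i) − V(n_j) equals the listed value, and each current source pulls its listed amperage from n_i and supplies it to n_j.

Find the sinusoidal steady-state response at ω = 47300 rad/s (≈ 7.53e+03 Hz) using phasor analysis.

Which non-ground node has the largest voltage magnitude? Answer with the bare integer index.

2

MNA unknowns: 5 node voltages V₁..V_5 plus 1 source current (V1)
R1: Y=0.002703+0.000j on G[1,4]
R2: Y=0.02146+0.000j on G[4,1]
R3: Y=0.8850+0.000j on G[3,0]
L1: Y=0.000-0.0004042j on G[2,5]
C1: Y=0.000+0.008798j on G[4,3]
R4: Y=0.02008+0.000j on G[4,5]
L2: Y=0.000-0.0005246j on G[4,5]
R5: Y=0.001592+0.000j on G[1,0]
R6: Y=0.3472+0.000j on G[3,1]
C2: Y=0.000+1.755j on G[1,4]
I1: z[2]−=0.0232, z[0]+=0.0232
R7: Y=0.02165+0.000j on G[0,1]
R8: Y=0.0004785+0.000j on G[2,1]
R9: Y=0.02024+0.000j on G[4,1]
R10: Y=0.2551+0.000j on G[5,0]
V1: row V5−V0=4.79, i_V1 at 5,0
solve → V1=0.2837-0.05163j, V2=-26.11-26.16j, V3=0.08059-0.01310j, V4=0.2838-0.1028j, V5=4.790+0.000j
aux → i_V1=-1.323+0.01279j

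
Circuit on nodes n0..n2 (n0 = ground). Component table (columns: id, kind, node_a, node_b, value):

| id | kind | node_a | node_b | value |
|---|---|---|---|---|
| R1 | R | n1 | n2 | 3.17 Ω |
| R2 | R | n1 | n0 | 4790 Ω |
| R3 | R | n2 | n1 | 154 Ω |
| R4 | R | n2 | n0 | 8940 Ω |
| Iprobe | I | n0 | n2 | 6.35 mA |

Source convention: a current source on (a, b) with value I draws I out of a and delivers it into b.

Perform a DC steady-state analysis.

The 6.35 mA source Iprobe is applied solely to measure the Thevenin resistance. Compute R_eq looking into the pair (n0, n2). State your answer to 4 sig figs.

R_eq = 3120. Ω

Apply KCL at each of the 2 non-ground nodes and solve the resulting linear system.
Node n1: branches {R1, R2, R3} → V_1 = 19.80
Node n2: branches {R1, R3, R4, Iprobe} → V_2 = 19.81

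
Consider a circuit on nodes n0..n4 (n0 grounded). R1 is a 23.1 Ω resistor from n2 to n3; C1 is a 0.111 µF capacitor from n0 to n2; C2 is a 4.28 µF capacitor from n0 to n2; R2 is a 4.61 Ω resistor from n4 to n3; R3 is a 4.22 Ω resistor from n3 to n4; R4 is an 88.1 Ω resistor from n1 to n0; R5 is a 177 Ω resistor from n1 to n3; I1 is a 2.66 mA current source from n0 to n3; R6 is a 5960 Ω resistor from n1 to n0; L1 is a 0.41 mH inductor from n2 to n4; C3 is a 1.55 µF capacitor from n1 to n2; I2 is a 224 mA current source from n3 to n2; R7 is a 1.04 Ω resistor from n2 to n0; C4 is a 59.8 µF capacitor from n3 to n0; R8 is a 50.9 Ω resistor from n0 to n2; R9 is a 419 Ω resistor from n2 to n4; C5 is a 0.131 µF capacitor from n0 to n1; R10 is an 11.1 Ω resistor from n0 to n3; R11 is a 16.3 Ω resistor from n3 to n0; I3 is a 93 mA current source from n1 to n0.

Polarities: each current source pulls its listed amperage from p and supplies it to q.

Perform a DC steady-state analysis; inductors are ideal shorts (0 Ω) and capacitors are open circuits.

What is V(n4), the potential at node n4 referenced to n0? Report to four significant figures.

0.02911 V

MNA unknowns: 4 node voltages V₁..V_4 plus 1 source current (L1)
R1: Y=0.04329 on G[2,3]
C1: Y=0.000 on G[0,2]
C2: Y=0.000 on G[0,2]
R2: Y=0.2169 on G[4,3]
R3: Y=0.2370 on G[3,4]
R4: Y=0.01135 on G[1,0]
R5: Y=0.005650 on G[1,3]
I1: z[0]−=0.00266, z[3]+=0.00266
R6: Y=0.0001678 on G[1,0]
L1: row V2−V4=0, i_L1 at 2,4
C3: Y=0.000 on G[1,2]
I2: z[3]−=0.224, z[2]+=0.224
R7: Y=0.9615 on G[2,0]
C4: Y=0.000 on G[3,0]
R8: Y=0.01965 on G[0,2]
R9: Y=0.002387 on G[2,4]
C5: Y=0.000 on G[0,1]
R10: Y=0.09009 on G[0,3]
R11: Y=0.06135 on G[3,0]
I3: z[1]−=0.093, z[0]+=0.093
solve → V1=-5.537, V2=0.02911, V3=-0.3640, V4=0.02911
aux → i_L1=0.1784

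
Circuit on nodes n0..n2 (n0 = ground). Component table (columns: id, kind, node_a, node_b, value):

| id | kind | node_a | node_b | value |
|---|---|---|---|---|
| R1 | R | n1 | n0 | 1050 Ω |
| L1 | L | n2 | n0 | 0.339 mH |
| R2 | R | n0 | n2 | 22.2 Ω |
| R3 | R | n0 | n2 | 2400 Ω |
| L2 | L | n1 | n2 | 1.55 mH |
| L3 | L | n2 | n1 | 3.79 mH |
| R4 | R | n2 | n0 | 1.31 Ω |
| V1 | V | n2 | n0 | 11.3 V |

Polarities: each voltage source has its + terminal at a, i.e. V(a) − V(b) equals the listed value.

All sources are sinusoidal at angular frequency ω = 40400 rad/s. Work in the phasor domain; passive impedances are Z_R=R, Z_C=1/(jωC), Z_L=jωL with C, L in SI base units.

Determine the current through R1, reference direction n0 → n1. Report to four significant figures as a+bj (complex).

-0.01074+0.0004547j A

MNA unknowns: 2 node voltages V₁..V_2 plus 1 source current (V1)
R1: Y=0.0009524+0.000j on G[1,0]
L1: Y=0.000-0.07302j on G[2,0]
R2: Y=0.04505+0.000j on G[0,2]
R3: Y=0.0004167+0.000j on G[0,2]
L2: Y=0.000-0.01597j on G[1,2]
L3: Y=0.000-0.006531j on G[2,1]
R4: Y=0.7634+0.000j on G[2,0]
V1: row V2−V0=11.3, i_V1 at 2,0
solve → V1=11.28-0.4774j, V2=11.30+0.000j
aux → i_V1=-9.150+0.8255j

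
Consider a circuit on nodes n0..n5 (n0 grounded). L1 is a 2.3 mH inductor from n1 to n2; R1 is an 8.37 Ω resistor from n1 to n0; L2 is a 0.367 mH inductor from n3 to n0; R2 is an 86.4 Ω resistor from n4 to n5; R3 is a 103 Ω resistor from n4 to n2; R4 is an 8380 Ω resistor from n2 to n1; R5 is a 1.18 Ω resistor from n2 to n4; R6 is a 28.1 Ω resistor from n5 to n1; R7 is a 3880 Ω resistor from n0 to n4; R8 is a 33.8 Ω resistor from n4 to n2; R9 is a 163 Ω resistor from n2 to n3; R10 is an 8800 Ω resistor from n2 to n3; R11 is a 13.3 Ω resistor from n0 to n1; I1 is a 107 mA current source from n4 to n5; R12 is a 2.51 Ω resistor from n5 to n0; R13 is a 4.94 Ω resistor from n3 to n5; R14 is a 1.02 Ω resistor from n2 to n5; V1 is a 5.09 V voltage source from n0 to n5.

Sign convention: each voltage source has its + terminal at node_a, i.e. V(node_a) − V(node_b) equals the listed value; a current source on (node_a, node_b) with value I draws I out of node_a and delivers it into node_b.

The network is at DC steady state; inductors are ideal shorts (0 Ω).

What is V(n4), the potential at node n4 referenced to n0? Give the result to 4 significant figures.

-4.470 V

MNA unknowns: 5 node voltages V₁..V_5 plus 3 source currents (L1, L2, V1)
L1: row V1−V2=0, i_L1 at 1,2
R1: Y=0.1195 on G[1,0]
L2: row V3−V0=0, i_L2 at 3,0
R2: Y=0.01157 on G[4,5]
R3: Y=0.009709 on G[4,2]
R4: Y=0.0001193 on G[2,1]
R5: Y=0.8475 on G[2,4]
R6: Y=0.03559 on G[5,1]
R7: Y=0.0002577 on G[0,4]
R8: Y=0.02959 on G[4,2]
R9: Y=0.006135 on G[2,3]
R10: Y=0.0001136 on G[2,3]
R11: Y=0.07519 on G[0,1]
I1: z[4]−=0.107, z[5]+=0.107
R12: Y=0.3984 on G[5,0]
R13: Y=0.2024 on G[3,5]
R14: Y=0.9804 on G[2,5]
V1: row V0−V5=5.09, i_V1 at 0,5
solve → V1=-4.343, V2=-4.343, V3=0.000, V4=-4.470, V5=-5.090
aux → i_L1=0.8187, i_L2=-1.057, i_V1=-3.932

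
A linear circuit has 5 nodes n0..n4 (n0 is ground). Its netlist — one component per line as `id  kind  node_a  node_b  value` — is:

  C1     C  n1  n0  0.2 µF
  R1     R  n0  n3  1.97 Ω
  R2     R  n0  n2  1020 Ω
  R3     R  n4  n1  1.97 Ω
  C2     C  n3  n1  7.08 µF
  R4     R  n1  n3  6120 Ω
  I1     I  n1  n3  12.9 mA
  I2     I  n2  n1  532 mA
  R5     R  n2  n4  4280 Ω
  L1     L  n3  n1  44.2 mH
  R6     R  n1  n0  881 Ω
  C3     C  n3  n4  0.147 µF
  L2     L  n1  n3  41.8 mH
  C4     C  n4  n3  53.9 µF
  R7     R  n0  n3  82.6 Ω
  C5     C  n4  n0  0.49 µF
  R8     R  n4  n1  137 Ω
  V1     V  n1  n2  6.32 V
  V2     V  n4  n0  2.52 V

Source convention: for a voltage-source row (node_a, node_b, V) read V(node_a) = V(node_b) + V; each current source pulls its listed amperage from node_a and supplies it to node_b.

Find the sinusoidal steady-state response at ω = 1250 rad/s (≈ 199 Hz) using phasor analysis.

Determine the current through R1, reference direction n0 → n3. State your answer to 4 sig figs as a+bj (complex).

-0.02386-0.09511j A

Apply KCL at each of the 4 non-ground nodes and solve the resulting linear system.
Node n1: branches {C1, R3, C2, R4, I1, I2, L1, R6, L2, R8, V1} → V_1 = 2.502+0.1335j
Node n2: branches {R2, I2, R5, V1} → V_2 = -3.818+0.1335j
Node n3: branches {R1, C2, R4, I1, L1, C3, L2, C4, R7} → V_3 = 0.04701+0.1874j
Node n4: branches {R3, R5, C3, C4, C5, R8, V2} → V_4 = 2.520+0.000j
Source currents: i(V1)=0.5268+0.0001621j, i(V2)=-0.02349-0.09983j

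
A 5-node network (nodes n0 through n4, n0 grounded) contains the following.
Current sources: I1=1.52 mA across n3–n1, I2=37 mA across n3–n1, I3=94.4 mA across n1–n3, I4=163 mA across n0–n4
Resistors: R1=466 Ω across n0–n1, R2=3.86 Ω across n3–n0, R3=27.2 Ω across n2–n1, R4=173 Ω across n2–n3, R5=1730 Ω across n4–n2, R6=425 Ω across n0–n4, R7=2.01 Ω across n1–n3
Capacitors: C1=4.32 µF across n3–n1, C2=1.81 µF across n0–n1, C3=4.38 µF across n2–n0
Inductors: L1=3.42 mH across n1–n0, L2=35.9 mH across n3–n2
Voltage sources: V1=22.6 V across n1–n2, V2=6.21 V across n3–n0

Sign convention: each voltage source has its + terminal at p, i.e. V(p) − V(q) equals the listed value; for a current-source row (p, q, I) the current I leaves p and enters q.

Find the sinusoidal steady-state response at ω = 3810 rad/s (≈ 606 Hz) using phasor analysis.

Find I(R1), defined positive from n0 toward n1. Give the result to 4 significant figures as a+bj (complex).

-0.01355-0.002319j A

Element admittances at ω=3810 rad/s:
  I1: injects 0.00152 A into n1 (from n3)
  Y(R1) = 0.002146+0.000j S between n0,n1
  Y(C1) = 0.000+0.01646j S between n3,n1
  Y(R2) = 0.2591+0.000j S between n3,n0
  I2: injects 0.037 A into n1 (from n3)
  Y(R3) = 0.03676+0.000j S between n2,n1
  Y(C2) = 0.000+0.006896j S between n0,n1
  Y(R4) = 0.005780+0.000j S between n2,n3
  Y(C3) = 0.000+0.01669j S between n2,n0
  Y(L1) = 0.000-0.07674j S between n1,n0
  I3: injects 0.0944 A into n3 (from n1)
  Y(R5) = 0.0005780+0.000j S between n4,n2
  Y(L2) = 0.000-0.007311j S between n3,n2
  Y(R6) = 0.002353+0.000j S between n0,n4
  I4: injects 0.163 A into n4 (from n0)
  Y(R7) = 0.4975+0.000j S between n1,n3
  V1: constraint V(n1)−V(n2) = 22.6
  V2: constraint V(n3)−V(n0) = 6.21
Assemble and solve the 6×6 MNA system:
  V(n1)=6.316+1.081j  V(n2)=-16.28+1.081j  V(n3)=6.210+0.000j  V(n4)=52.40+0.2131j
  i(V1)=-1.011-0.1005j  i(V2)=-1.640+0.7101j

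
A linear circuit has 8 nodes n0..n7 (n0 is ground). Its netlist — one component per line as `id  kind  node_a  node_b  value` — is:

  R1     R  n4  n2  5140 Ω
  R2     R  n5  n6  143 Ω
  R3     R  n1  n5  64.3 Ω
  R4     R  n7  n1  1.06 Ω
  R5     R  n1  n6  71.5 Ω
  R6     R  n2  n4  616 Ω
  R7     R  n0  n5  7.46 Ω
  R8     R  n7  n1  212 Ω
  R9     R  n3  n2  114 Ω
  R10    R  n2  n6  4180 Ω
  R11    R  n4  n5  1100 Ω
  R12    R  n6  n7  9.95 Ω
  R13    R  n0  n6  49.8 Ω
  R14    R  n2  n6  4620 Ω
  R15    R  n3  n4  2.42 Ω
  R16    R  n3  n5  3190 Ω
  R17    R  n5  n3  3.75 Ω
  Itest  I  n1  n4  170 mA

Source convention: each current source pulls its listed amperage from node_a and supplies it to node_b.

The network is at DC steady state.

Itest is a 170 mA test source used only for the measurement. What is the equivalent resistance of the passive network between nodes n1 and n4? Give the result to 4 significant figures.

R_eq = 34.07 Ω

MNA unknowns: 7 node voltages V₁..V_7
R1: Y=0.0001946 on G[4,2]
R2: Y=0.006993 on G[5,6]
R3: Y=0.01555 on G[1,5]
R4: Y=0.9434 on G[7,1]
R5: Y=0.01399 on G[1,6]
R6: Y=0.001623 on G[2,4]
R7: Y=0.1340 on G[0,5]
R8: Y=0.004717 on G[7,1]
R9: Y=0.008772 on G[3,2]
R10: Y=0.0002392 on G[2,6]
R11: Y=0.0009091 on G[4,5]
R12: Y=0.1005 on G[6,7]
R13: Y=0.02008 on G[0,6]
R14: Y=0.0002165 on G[2,6]
R15: Y=0.4132 on G[3,4]
R16: Y=0.0003135 on G[3,5]
R17: Y=0.2667 on G[5,3]
Itest: z[1]−=0.17, z[4]+=0.17
solve → V1=-4.258, V2=1.009, V3=1.127, V4=1.533, V5=0.5008, V6=-3.343, V7=-4.171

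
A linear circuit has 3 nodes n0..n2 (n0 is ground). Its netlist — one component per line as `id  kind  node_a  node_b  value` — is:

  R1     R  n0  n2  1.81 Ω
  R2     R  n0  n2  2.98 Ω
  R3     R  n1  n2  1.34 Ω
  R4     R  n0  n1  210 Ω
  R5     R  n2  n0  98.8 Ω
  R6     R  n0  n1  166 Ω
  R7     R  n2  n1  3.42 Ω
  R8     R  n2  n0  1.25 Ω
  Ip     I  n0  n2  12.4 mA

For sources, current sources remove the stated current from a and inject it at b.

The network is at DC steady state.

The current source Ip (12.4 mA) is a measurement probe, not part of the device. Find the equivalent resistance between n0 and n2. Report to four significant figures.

Element admittances at DC:
  Y(R1) = 0.5525 S between n0,n2
  Y(R2) = 0.3356 S between n0,n2
  Y(R3) = 0.7463 S between n1,n2
  Y(R4) = 0.004762 S between n0,n1
  Y(R5) = 0.01012 S between n2,n0
  Y(R6) = 0.006024 S between n0,n1
  Y(R7) = 0.2924 S between n2,n1
  Y(R8) = 0.8000 S between n2,n0
  Ip: injects 0.0124 A into n2 (from n0)
Assemble and solve the 2×2 MNA system:
  V(n1)=0.007182  V(n2)=0.007256

R_eq = 0.5852 Ω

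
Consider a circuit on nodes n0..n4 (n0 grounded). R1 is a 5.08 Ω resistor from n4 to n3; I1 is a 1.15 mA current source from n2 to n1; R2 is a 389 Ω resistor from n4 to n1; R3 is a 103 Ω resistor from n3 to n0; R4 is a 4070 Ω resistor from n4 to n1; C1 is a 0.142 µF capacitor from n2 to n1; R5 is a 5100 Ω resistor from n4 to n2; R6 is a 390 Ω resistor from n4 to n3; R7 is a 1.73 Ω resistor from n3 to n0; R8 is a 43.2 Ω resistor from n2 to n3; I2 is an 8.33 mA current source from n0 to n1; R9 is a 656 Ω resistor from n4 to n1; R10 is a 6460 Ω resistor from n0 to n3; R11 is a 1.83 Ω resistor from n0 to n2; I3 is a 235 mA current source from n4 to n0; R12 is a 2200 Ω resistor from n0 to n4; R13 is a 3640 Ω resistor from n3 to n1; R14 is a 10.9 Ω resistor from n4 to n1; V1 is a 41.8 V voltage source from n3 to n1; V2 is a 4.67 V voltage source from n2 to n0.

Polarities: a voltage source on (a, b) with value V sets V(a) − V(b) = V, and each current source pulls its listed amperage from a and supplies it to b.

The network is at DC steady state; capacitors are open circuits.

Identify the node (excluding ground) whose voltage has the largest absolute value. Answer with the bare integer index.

Apply KCL at each of the 4 non-ground nodes and solve the resulting linear system.
Node n1: branches {I1, R2, R4, C1, I2, R9, R13, R14, V1} → V_1 = -41.98
Node n2: branches {I1, C1, R5, R8, R11, V2} → V_2 = 4.670
Node n3: branches {R1, R3, R6, R7, R8, R10, R13, V1} → V_3 = -0.1752
Node n4: branches {R1, R2, R4, R5, R6, R9, I3, R12, R14} → V_4 = -14.53
Source currents: i(V1)=-2.658, i(V2)=-2.669

1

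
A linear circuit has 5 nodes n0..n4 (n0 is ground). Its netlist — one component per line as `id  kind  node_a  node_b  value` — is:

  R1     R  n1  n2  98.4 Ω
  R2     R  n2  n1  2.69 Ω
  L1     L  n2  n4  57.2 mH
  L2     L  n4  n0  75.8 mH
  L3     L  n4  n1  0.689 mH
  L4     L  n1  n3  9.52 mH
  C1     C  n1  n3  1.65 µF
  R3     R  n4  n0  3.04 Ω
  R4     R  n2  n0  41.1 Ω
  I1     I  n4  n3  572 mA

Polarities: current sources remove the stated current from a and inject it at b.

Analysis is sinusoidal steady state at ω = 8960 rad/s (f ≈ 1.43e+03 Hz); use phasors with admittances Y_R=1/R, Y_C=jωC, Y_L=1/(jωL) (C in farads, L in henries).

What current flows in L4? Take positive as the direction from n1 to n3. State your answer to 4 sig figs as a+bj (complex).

Element admittances at ω=8960 rad/s:
  Y(R1) = 0.01016+0.000j S between n1,n2
  Y(R2) = 0.3717+0.000j S between n2,n1
  Y(L1) = 0.000-0.001951j S between n2,n4
  Y(L2) = 0.000-0.001472j S between n4,n0
  Y(L3) = 0.000-0.1620j S between n4,n1
  Y(L4) = 0.000-0.01172j S between n1,n3
  Y(C1) = 0.000+0.01478j S between n1,n3
  Y(R3) = 0.3289+0.000j S between n4,n0
  Y(R4) = 0.02433+0.000j S between n2,n0
  I1: injects 0.572 A into n3 (from n4)
Assemble and solve the 4×4 MNA system:
  V(n1)=0.4217+3.211j  V(n2)=0.3808+3.021j  V(n3)=0.4217-183.7j  V(n4)=-0.02717-0.2236j

2.191+0.000j A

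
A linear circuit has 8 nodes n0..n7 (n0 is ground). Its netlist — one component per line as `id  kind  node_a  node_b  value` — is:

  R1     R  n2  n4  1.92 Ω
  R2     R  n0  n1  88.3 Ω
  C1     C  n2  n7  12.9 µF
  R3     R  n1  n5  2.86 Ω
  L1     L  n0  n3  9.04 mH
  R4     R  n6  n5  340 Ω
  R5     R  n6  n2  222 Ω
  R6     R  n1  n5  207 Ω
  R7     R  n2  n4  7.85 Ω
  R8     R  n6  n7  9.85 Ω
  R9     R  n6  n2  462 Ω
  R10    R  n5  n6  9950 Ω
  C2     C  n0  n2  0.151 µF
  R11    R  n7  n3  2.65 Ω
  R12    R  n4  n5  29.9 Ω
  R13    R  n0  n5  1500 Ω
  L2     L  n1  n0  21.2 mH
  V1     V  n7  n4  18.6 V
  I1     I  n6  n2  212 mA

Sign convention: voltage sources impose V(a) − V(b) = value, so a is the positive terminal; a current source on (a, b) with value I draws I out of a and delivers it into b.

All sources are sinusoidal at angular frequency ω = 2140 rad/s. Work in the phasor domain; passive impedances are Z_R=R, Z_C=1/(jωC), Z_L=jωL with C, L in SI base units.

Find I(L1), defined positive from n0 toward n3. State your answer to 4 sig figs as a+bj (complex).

Apply KCL at each of the 7 non-ground nodes and solve the resulting linear system.
Node n1: branches {R2, R3, R6, L2} → V_1 = -8.916-2.403j
Node n2: branches {R1, C1, R5, R7, R9, C2, I1} → V_2 = -14.50+3.456j
Node n3: branches {L1, R11} → V_3 = 3.160+3.120j
Node n4: branches {R1, R7, R12, V1} → V_4 = -15.01+2.687j
Node n5: branches {R3, R4, R6, R10, R12, R13} → V_5 = -9.351-1.925j
Node n6: branches {R4, R5, R8, R9, R10, I1} → V_6 = 0.2436+2.607j
Node n7: branches {C1, R8, R11, V1} → V_7 = 3.588+2.687j
Source currents: i(V1)=-0.5220-0.3441j

-0.1613+0.1634j A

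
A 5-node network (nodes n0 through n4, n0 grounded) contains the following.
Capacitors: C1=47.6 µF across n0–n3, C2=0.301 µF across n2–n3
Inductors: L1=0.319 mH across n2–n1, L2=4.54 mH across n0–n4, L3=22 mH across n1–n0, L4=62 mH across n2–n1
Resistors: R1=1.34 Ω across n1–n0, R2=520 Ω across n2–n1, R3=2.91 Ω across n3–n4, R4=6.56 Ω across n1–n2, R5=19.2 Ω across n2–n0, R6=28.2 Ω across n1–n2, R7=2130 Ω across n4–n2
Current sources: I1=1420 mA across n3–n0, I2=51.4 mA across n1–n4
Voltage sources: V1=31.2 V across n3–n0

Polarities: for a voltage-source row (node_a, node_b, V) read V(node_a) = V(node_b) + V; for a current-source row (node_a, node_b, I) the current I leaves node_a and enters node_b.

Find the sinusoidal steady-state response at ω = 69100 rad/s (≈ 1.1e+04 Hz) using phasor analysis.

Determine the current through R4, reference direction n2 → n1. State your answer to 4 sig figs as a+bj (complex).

-0.02305+0.3838j A

Element admittances at ω=69100 rad/s:
  Y(C1) = 0.000+3.289j S between n0,n3
  Y(L1) = 0.000-0.04537j S between n2,n1
  Y(R1) = 0.7463+0.000j S between n1,n0
  Y(C2) = 0.000+0.02080j S between n2,n3
  Y(R2) = 0.001923+0.000j S between n2,n1
  I1: injects 1.42 A into n0 (from n3)
  Y(R3) = 0.3436+0.000j S between n3,n4
  I2: injects 0.0514 A into n4 (from n1)
  Y(L2) = 0.000-0.003188j S between n0,n4
  Y(L3) = 0.000-0.0006578j S between n1,n0
  Y(R4) = 0.1524+0.000j S between n1,n2
  Y(R5) = 0.05208+0.000j S between n2,n0
  Y(R6) = 0.03546+0.000j S between n1,n2
  Y(R7) = 0.0004695+0.000j S between n4,n2
  Y(L4) = 0.000-0.0002334j S between n2,n1
  V1: constraint V(n3)−V(n0) = 31.2
Assemble and solve the 5×5 MNA system:
  V(n1)=0.04593+0.6497j  V(n2)=-0.1053+3.167j  V(n3)=31.20+0.000j  V(n4)=31.30+0.2943j
  i(V1)=-1.450-103.2j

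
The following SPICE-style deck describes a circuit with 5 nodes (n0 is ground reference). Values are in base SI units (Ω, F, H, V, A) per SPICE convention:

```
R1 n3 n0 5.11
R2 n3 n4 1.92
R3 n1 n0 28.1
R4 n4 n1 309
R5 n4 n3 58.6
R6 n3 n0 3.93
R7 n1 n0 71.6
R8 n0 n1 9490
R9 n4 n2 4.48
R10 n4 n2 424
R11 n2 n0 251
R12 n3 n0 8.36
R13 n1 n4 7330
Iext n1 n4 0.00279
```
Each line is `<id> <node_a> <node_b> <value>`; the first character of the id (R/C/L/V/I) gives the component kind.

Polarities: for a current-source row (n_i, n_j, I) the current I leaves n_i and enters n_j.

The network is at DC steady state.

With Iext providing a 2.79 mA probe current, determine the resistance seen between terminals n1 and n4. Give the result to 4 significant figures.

Apply KCL at each of the 4 non-ground nodes and solve the resulting linear system.
Node n1: branches {R3, R4, R7, R8, R13, Iext} → V_1 = -0.05202
Node n2: branches {R9, R10, R11} → V_2 = 0.009047
Node n3: branches {R1, R2, R5, R6, R12} → V_3 = 0.004471
Node n4: branches {R2, R4, R5, R9, R10, R13, Iext} → V_4 = 0.009207

R_eq = 21.95 Ω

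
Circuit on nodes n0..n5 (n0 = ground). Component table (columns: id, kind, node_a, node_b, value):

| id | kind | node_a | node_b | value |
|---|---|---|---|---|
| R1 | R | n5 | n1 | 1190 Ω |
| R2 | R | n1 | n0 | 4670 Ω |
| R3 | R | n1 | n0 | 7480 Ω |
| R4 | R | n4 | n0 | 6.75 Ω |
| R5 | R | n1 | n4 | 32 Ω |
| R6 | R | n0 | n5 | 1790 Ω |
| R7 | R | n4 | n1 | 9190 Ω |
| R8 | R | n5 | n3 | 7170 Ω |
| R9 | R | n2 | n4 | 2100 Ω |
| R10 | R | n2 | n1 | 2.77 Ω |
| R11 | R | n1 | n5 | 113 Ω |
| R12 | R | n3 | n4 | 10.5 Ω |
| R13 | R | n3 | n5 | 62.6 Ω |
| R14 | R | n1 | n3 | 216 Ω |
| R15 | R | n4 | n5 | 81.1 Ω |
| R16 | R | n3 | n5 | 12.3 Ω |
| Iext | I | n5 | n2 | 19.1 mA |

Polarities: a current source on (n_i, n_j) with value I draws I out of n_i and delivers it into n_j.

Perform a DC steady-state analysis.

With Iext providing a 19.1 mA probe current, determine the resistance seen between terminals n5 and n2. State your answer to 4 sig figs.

Apply KCL at each of the 5 non-ground nodes and solve the resulting linear system.
Node n1: branches {R1, R2, R3, R5, R7, R10, R11, R14} → V_1 = 0.3579
Node n2: branches {R9, R10, Iext} → V_2 = 0.4103
Node n3: branches {R8, R12, R13, R14, R16} → V_3 = -0.09340
Node n4: branches {R4, R5, R7, R9, R12, R15} → V_4 = -6.307e-05
Node n5: branches {R1, R6, R8, R11, R13, R15, R16, Iext} → V_5 = -0.2061

R_eq = 32.27 Ω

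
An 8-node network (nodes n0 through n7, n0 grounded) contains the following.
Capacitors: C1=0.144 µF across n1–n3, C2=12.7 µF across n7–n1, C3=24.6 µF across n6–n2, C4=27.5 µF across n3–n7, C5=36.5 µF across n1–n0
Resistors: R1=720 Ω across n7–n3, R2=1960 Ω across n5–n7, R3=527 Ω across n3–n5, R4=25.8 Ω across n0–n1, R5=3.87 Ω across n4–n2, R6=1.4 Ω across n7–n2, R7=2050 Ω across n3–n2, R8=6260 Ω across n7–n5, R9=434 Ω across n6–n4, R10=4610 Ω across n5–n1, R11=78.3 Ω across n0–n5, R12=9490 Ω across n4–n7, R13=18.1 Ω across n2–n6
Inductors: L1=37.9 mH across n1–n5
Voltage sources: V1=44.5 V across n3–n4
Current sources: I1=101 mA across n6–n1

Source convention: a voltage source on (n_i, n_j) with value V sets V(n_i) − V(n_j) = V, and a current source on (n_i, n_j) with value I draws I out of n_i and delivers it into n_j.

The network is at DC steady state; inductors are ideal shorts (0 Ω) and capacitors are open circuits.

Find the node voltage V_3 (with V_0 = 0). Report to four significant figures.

Apply KCL at each of the 7 non-ground nodes and solve the resulting linear system.
Node n1: branches {C1, C2, R4, C5, R10, L1, I1} → V_1 = 0.000
Node n2: branches {R5, R6, R7, C3, R13} → V_2 = -72.17
Node n3: branches {C1, R1, R3, R7, C4, V1} → V_3 = -27.80
Node n4: branches {R5, R9, R12, V1} → V_4 = -72.30
Node n5: branches {R2, R3, R8, R10, R11, L1} → V_5 = 0.000
Node n6: branches {C3, R9, R13, I1} → V_6 = -73.93
Node n7: branches {C2, R1, R2, R6, R8, C4, R12} → V_7 = -72.02
Source currents: i(L1)=0.1010, i(V1)=-0.03030

-27.80 V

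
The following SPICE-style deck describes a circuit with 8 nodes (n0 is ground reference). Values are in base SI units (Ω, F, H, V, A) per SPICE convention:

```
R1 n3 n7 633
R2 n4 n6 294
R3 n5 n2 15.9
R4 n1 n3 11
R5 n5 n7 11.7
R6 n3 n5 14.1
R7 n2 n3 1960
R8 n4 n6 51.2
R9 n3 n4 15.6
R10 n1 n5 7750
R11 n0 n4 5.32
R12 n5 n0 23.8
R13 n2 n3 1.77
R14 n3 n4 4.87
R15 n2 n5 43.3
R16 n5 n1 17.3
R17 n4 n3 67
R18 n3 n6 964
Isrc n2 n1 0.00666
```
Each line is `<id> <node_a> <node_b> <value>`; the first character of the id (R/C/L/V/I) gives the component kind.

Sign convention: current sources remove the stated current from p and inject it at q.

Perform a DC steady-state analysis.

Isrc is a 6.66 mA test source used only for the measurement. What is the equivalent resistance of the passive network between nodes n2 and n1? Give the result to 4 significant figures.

R_eq = 8.564 Ω

MNA unknowns: 7 node voltages V₁..V_7
R1: Y=0.001580 on G[3,7]
R2: Y=0.003401 on G[4,6]
R3: Y=0.06289 on G[5,2]
R4: Y=0.09091 on G[1,3]
R5: Y=0.08547 on G[5,7]
R6: Y=0.07092 on G[3,5]
R7: Y=0.0005102 on G[2,3]
R8: Y=0.01953 on G[4,6]
R9: Y=0.06410 on G[3,4]
R10: Y=0.0001290 on G[1,5]
R11: Y=0.1880 on G[0,4]
R12: Y=0.04202 on G[5,0]
R13: Y=0.5650 on G[2,3]
R14: Y=0.2053 on G[3,4]
R15: Y=0.02309 on G[2,5]
R16: Y=0.05780 on G[5,1]
R17: Y=0.01493 on G[4,3]
R18: Y=0.001037 on G[3,6]
Isrc: z[2]−=0.00666, z[1]+=0.00666
solve → V1=0.04570, V2=-0.01134, V3=-0.002174, V4=-0.001311, V5=0.005863, V6=-0.001348, V7=0.005718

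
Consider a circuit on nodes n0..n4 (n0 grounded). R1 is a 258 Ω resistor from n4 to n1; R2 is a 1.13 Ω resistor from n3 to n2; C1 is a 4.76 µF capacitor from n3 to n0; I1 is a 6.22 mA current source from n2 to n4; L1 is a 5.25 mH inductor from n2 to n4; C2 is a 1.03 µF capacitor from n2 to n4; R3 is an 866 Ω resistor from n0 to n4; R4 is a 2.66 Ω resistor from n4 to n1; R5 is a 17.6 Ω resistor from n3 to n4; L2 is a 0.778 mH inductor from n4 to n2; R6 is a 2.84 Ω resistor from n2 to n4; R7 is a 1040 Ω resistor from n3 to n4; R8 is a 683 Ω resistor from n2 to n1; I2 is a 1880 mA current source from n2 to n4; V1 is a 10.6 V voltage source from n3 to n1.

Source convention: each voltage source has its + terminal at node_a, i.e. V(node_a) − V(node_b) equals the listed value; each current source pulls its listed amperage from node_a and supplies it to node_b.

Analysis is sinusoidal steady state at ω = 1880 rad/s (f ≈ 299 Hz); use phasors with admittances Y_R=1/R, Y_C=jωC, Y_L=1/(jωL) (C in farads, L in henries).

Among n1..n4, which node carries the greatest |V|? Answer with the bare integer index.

1

Apply KCL at each of the 4 non-ground nodes and solve the resulting linear system.
Node n1: branches {R1, R4, R8, V1} → V_1 = -10.49-0.4231j
Node n2: branches {R2, I1, L1, C2, L2, R6, R8, I2} → V_2 = -2.776-0.2210j
Node n3: branches {R2, C1, R5, R7, V1} → V_3 = 0.1071-0.4231j
Node n4: branches {R1, I1, L1, C2, R3, R4, R5, L2, R6, R7, I2} → V_4 = -3.279-0.8304j
Source currents: i(V1)=-2.751+0.1544j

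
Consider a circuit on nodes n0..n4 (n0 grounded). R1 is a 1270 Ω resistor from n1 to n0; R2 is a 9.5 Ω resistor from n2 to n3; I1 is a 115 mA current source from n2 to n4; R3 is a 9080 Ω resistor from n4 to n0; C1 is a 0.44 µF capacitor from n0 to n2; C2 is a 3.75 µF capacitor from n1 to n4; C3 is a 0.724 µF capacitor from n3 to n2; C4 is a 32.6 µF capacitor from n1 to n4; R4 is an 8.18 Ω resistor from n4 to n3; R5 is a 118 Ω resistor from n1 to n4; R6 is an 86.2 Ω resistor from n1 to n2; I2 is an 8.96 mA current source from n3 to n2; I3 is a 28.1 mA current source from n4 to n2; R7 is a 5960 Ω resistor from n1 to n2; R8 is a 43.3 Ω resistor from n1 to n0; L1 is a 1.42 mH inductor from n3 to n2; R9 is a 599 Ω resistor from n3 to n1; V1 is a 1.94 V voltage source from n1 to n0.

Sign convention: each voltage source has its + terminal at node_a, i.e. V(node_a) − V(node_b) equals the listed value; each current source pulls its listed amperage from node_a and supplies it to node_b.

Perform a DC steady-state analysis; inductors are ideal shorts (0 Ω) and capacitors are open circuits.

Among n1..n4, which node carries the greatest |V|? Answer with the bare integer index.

Apply KCL at each of the 4 non-ground nodes and solve the resulting linear system.
Node n1: branches {R1, C2, C4, R5, R6, R7, R8, R9, V1} → V_1 = 1.940
Node n2: branches {R2, I1, C1, C3, R6, I2, I3, R7, L1} → V_2 = 1.665
Node n3: branches {R2, C3, R4, I2, L1, R9} → V_3 = 1.665
Node n4: branches {I1, R3, C2, C4, R4, R5, I3} → V_4 = 2.346
Source currents: i(L1)=0.07470, i(V1)=-0.04659

4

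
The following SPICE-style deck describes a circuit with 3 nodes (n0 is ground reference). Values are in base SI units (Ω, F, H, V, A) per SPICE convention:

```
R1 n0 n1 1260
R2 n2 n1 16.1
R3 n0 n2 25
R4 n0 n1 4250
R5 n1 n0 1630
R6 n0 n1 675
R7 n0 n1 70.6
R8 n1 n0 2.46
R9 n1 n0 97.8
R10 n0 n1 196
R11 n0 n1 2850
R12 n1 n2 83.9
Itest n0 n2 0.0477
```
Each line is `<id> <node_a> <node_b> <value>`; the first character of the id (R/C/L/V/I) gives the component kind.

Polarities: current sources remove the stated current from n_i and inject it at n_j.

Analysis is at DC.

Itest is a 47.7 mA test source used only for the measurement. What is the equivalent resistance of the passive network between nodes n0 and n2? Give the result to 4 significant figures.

R_eq = 9.675 Ω

Element admittances at DC:
  Y(R1) = 0.0007937 S between n0,n1
  Y(R2) = 0.06211 S between n2,n1
  Y(R3) = 0.04000 S between n0,n2
  Y(R4) = 0.0002353 S between n0,n1
  Y(R5) = 0.0006135 S between n1,n0
  Y(R6) = 0.001481 S between n0,n1
  Y(R7) = 0.01416 S between n0,n1
  Y(R8) = 0.4065 S between n1,n0
  Y(R9) = 0.01022 S between n1,n0
  Y(R10) = 0.005102 S between n0,n1
  Y(R11) = 0.0003509 S between n0,n1
  Y(R12) = 0.01192 S between n1,n2
  Itest: injects 0.0477 A into n2 (from n0)
Assemble and solve the 2×2 MNA system:
  V(n1)=0.06653  V(n2)=0.4615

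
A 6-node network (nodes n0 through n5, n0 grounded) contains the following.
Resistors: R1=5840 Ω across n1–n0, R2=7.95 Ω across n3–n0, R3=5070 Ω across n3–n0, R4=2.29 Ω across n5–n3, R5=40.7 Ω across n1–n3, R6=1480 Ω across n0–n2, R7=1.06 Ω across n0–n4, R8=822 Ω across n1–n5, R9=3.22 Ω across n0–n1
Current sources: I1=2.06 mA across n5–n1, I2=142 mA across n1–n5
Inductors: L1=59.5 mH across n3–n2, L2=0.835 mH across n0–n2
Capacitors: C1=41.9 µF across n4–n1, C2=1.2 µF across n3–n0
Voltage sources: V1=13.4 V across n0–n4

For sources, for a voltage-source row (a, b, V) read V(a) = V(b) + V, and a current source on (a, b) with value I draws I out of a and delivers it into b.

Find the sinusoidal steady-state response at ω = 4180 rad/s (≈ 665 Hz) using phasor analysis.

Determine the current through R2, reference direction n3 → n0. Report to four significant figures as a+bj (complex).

Apply KCL at each of the 5 non-ground nodes and solve the resulting linear system.
Node n1: branches {R1, R5, I1, C1, R8, I2, R9} → V_1 = -3.189-5.385j
Node n2: branches {R6, L1, L2} → V_2 = 0.005111-0.01271j
Node n3: branches {R2, R3, R4, R5, L1, C2} → V_3 = 0.3714-0.9174j
Node n4: branches {R7, C1, V1} → V_4 = -13.40+0.000j
Node n5: branches {R4, I1, R8, I2} → V_5 = 0.6811-0.9298j
Source currents: i(V1)=-13.58-1.788j

0.04672-0.1154j A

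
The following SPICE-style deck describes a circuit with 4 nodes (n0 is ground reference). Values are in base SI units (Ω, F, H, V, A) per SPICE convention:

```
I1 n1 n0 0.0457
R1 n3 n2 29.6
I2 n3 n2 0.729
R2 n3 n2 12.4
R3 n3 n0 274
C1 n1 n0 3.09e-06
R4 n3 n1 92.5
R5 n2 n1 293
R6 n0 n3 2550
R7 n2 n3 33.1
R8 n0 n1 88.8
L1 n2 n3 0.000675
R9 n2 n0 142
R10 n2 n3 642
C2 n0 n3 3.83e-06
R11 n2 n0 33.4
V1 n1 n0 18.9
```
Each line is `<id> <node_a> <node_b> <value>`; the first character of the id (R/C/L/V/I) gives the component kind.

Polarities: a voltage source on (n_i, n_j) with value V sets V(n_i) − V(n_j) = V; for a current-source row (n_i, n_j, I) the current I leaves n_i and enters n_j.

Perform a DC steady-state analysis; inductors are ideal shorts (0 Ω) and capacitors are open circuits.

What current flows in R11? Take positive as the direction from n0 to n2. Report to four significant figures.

-0.1457 A

MNA unknowns: 3 node voltages V₁..V_3 plus 2 source currents (L1, V1)
I1: z[1]−=0.0457, z[0]+=0.0457
R1: Y=0.03378 on G[3,2]
I2: z[3]−=0.729, z[2]+=0.729
R2: Y=0.08065 on G[3,2]
R3: Y=0.003650 on G[3,0]
C1: Y=0.000 on G[1,0]
R4: Y=0.01081 on G[3,1]
R5: Y=0.003413 on G[2,1]
R6: Y=0.0003922 on G[0,3]
R7: Y=0.03021 on G[2,3]
R8: Y=0.01126 on G[0,1]
L1: row V2−V3=0, i_L1 at 2,3
R9: Y=0.007042 on G[2,0]
R10: Y=0.001558 on G[2,3]
C2: Y=0.000 on G[0,3]
R11: Y=0.02994 on G[2,0]
V1: row V1−V0=18.9, i_V1 at 1,0
solve → V1=18.90, V2=4.866, V3=4.866
aux → i_L1=0.5969, i_V1=-0.4582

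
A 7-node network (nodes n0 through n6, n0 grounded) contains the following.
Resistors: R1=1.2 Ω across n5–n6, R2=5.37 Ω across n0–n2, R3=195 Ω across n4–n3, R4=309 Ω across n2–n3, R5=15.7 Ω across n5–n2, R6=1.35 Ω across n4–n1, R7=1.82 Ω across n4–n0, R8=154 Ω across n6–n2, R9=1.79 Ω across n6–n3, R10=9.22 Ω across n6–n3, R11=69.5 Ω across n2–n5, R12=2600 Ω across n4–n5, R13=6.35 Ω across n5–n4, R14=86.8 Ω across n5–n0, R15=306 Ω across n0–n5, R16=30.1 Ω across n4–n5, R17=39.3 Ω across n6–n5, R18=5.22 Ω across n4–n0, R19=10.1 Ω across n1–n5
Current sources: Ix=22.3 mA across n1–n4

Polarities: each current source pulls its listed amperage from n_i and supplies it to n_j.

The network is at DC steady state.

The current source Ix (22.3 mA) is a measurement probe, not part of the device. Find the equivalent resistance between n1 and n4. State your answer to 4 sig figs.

R_eq = 1.230 Ω

Apply KCL at each of the 6 non-ground nodes and solve the resulting linear system.
Node n1: branches {R6, R19, Ix} → V_1 = -0.02676
Node n2: branches {R2, R4, R5, R8, R11} → V_2 = -0.002177
Node n3: branches {R3, R4, R9, R10} → V_3 = -0.006635
Node n4: branches {R3, R6, R7, R12, R13, R16, R18, Ix} → V_4 = 0.0006830
Node n5: branches {R1, R5, R11, R12, R13, R14, R15, R16, R17, R19} → V_5 = -0.006808
Node n6: branches {R1, R8, R9, R10, R17} → V_6 = -0.006713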